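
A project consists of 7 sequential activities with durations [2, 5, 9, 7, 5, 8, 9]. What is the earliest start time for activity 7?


Activity 7 starts after activities 1 through 6 complete.
Predecessor durations: [2, 5, 9, 7, 5, 8]
ES = 2 + 5 + 9 + 7 + 5 + 8 = 36

36


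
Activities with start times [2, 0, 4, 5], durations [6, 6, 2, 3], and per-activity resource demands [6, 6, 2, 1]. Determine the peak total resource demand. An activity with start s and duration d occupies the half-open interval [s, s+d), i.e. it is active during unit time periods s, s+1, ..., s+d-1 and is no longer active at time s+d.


Each activity i is active on [start_i, start_i + duration_i).
Compute total resource usage per time slot:
  t=0: active resources = [6], total = 6
  t=1: active resources = [6], total = 6
  t=2: active resources = [6, 6], total = 12
  t=3: active resources = [6, 6], total = 12
  t=4: active resources = [6, 6, 2], total = 14
  t=5: active resources = [6, 6, 2, 1], total = 15
  t=6: active resources = [6, 1], total = 7
  t=7: active resources = [6, 1], total = 7
Peak resource demand = 15

15


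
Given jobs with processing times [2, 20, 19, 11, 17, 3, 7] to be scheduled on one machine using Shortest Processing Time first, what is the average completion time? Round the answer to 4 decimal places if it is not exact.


Sort jobs by processing time (SPT order): [2, 3, 7, 11, 17, 19, 20]
Compute completion times sequentially:
  Job 1: processing = 2, completes at 2
  Job 2: processing = 3, completes at 5
  Job 3: processing = 7, completes at 12
  Job 4: processing = 11, completes at 23
  Job 5: processing = 17, completes at 40
  Job 6: processing = 19, completes at 59
  Job 7: processing = 20, completes at 79
Sum of completion times = 220
Average completion time = 220/7 = 31.4286

31.4286


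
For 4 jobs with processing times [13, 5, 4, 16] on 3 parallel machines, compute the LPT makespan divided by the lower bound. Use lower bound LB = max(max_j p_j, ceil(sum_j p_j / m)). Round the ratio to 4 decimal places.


LPT order: [16, 13, 5, 4]
Machine loads after assignment: [16, 13, 9]
LPT makespan = 16
Lower bound = max(max_job, ceil(total/3)) = max(16, 13) = 16
Ratio = 16 / 16 = 1.0

1.0


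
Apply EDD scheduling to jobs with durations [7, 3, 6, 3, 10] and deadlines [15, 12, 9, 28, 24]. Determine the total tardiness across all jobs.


Sort by due date (EDD order): [(6, 9), (3, 12), (7, 15), (10, 24), (3, 28)]
Compute completion times and tardiness:
  Job 1: p=6, d=9, C=6, tardiness=max(0,6-9)=0
  Job 2: p=3, d=12, C=9, tardiness=max(0,9-12)=0
  Job 3: p=7, d=15, C=16, tardiness=max(0,16-15)=1
  Job 4: p=10, d=24, C=26, tardiness=max(0,26-24)=2
  Job 5: p=3, d=28, C=29, tardiness=max(0,29-28)=1
Total tardiness = 4

4


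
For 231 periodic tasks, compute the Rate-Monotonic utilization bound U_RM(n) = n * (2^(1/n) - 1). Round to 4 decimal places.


Compute 2^(1/231) = 1.0030051436
Subtract 1: 1.0030051436 - 1 = 0.0030051436
Multiply by n: 231 * 0.0030051436 = 0.6941881716
Round to 4 dp: 0.6942

0.6942


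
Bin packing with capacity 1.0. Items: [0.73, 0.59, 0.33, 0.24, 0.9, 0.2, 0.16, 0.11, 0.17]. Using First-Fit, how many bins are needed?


Place items sequentially using First-Fit:
  Item 0.73 -> new Bin 1
  Item 0.59 -> new Bin 2
  Item 0.33 -> Bin 2 (now 0.92)
  Item 0.24 -> Bin 1 (now 0.97)
  Item 0.9 -> new Bin 3
  Item 0.2 -> new Bin 4
  Item 0.16 -> Bin 4 (now 0.36)
  Item 0.11 -> Bin 4 (now 0.47)
  Item 0.17 -> Bin 4 (now 0.64)
Total bins used = 4

4


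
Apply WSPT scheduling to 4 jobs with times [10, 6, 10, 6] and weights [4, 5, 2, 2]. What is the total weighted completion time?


Compute p/w ratios and sort ascending (WSPT): [(6, 5), (10, 4), (6, 2), (10, 2)]
Compute weighted completion times:
  Job (p=6,w=5): C=6, w*C=5*6=30
  Job (p=10,w=4): C=16, w*C=4*16=64
  Job (p=6,w=2): C=22, w*C=2*22=44
  Job (p=10,w=2): C=32, w*C=2*32=64
Total weighted completion time = 202

202


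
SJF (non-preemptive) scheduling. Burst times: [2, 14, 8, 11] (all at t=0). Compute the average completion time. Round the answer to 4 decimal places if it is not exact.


SJF order (ascending): [2, 8, 11, 14]
Completion times:
  Job 1: burst=2, C=2
  Job 2: burst=8, C=10
  Job 3: burst=11, C=21
  Job 4: burst=14, C=35
Average completion = 68/4 = 17.0

17.0


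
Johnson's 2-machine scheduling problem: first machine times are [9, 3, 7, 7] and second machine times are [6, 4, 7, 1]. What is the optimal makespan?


Apply Johnson's rule:
  Group 1 (a <= b): [(2, 3, 4), (3, 7, 7)]
  Group 2 (a > b): [(1, 9, 6), (4, 7, 1)]
Optimal job order: [2, 3, 1, 4]
Schedule:
  Job 2: M1 done at 3, M2 done at 7
  Job 3: M1 done at 10, M2 done at 17
  Job 1: M1 done at 19, M2 done at 25
  Job 4: M1 done at 26, M2 done at 27
Makespan = 27

27


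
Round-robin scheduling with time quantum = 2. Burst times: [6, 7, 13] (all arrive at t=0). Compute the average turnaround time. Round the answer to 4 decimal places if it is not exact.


Time quantum = 2
Execution trace:
  J1 runs 2 units, time = 2
  J2 runs 2 units, time = 4
  J3 runs 2 units, time = 6
  J1 runs 2 units, time = 8
  J2 runs 2 units, time = 10
  J3 runs 2 units, time = 12
  J1 runs 2 units, time = 14
  J2 runs 2 units, time = 16
  J3 runs 2 units, time = 18
  J2 runs 1 units, time = 19
  J3 runs 2 units, time = 21
  J3 runs 2 units, time = 23
  J3 runs 2 units, time = 25
  J3 runs 1 units, time = 26
Finish times: [14, 19, 26]
Average turnaround = 59/3 = 19.6667

19.6667


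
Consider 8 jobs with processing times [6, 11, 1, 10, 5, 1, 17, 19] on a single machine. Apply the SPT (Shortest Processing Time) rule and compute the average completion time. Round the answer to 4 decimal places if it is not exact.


Sort jobs by processing time (SPT order): [1, 1, 5, 6, 10, 11, 17, 19]
Compute completion times sequentially:
  Job 1: processing = 1, completes at 1
  Job 2: processing = 1, completes at 2
  Job 3: processing = 5, completes at 7
  Job 4: processing = 6, completes at 13
  Job 5: processing = 10, completes at 23
  Job 6: processing = 11, completes at 34
  Job 7: processing = 17, completes at 51
  Job 8: processing = 19, completes at 70
Sum of completion times = 201
Average completion time = 201/8 = 25.125

25.125


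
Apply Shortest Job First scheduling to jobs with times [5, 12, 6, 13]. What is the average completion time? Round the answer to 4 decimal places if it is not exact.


SJF order (ascending): [5, 6, 12, 13]
Completion times:
  Job 1: burst=5, C=5
  Job 2: burst=6, C=11
  Job 3: burst=12, C=23
  Job 4: burst=13, C=36
Average completion = 75/4 = 18.75

18.75


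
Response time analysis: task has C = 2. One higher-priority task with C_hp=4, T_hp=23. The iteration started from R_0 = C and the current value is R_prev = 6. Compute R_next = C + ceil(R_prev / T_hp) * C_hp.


R_next = C + ceil(R_prev / T_hp) * C_hp
ceil(6 / 23) = ceil(0.2609) = 1
Interference = 1 * 4 = 4
R_next = 2 + 4 = 6
R_next = R_prev, so the iteration has converged (response time = 6).

6


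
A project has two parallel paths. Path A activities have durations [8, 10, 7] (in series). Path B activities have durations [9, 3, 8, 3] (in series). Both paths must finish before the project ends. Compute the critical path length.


Path A total = 8 + 10 + 7 = 25
Path B total = 9 + 3 + 8 + 3 = 23
Critical path = longest path = max(25, 23) = 25

25


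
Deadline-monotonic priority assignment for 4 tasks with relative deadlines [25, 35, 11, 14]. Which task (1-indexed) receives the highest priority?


Sort tasks by relative deadline (ascending):
  Task 3: deadline = 11
  Task 4: deadline = 14
  Task 1: deadline = 25
  Task 2: deadline = 35
Priority order (highest first): [3, 4, 1, 2]
Highest priority task = 3

3


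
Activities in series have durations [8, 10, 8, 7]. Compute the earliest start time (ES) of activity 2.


Activity 2 starts after activities 1 through 1 complete.
Predecessor durations: [8]
ES = 8 = 8

8


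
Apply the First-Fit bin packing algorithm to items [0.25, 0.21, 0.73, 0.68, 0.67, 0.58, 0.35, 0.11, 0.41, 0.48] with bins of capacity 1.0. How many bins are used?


Place items sequentially using First-Fit:
  Item 0.25 -> new Bin 1
  Item 0.21 -> Bin 1 (now 0.46)
  Item 0.73 -> new Bin 2
  Item 0.68 -> new Bin 3
  Item 0.67 -> new Bin 4
  Item 0.58 -> new Bin 5
  Item 0.35 -> Bin 1 (now 0.81)
  Item 0.11 -> Bin 1 (now 0.92)
  Item 0.41 -> Bin 5 (now 0.99)
  Item 0.48 -> new Bin 6
Total bins used = 6

6


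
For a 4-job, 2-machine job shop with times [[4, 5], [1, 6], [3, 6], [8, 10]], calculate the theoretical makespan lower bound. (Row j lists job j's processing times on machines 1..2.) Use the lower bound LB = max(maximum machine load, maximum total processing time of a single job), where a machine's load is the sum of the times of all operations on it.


Machine loads:
  Machine 1: 4 + 1 + 3 + 8 = 16
  Machine 2: 5 + 6 + 6 + 10 = 27
Max machine load = 27
Job totals:
  Job 1: 9
  Job 2: 7
  Job 3: 9
  Job 4: 18
Max job total = 18
Lower bound = max(27, 18) = 27

27


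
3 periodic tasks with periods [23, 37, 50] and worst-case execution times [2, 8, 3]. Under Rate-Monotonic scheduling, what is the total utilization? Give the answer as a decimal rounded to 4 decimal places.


Compute individual utilizations (exact fractions):
  Task 1: C/T = 2/23 (approx. 0.087)
  Task 2: C/T = 8/37 (approx. 0.2162)
  Task 3: C/T = 3/50 (approx. 0.06)
Total utilization U = 2/23 + 8/37 + 3/50 = 15453/42550
Rounded to 4 decimal places: U = 0.3632
RM (Liu & Layland) bound for 3 tasks = 0.779763; compare with U = 15453/42550 (approx. 0.363173)
U <= bound, so schedulable by RM sufficient condition.

0.3632


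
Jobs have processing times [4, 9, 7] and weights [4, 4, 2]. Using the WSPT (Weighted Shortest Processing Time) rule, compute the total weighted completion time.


Compute p/w ratios and sort ascending (WSPT): [(4, 4), (9, 4), (7, 2)]
Compute weighted completion times:
  Job (p=4,w=4): C=4, w*C=4*4=16
  Job (p=9,w=4): C=13, w*C=4*13=52
  Job (p=7,w=2): C=20, w*C=2*20=40
Total weighted completion time = 108

108


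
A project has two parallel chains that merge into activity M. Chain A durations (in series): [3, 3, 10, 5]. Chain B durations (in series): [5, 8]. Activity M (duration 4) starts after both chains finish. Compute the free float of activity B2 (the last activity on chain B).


ES(B2) = sum of predecessors on chain B = 5
EF(B2) = ES + duration = 5 + 8 = 13
Successor of B2 is M. ES(M) = max(sum(A), sum(B)) = max(21, 13) = 21
Free float = ES(successor) - EF(current) = 21 - 13 = 8

8


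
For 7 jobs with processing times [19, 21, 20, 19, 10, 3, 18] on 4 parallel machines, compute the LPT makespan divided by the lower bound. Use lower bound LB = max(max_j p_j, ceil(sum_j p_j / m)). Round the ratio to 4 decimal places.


LPT order: [21, 20, 19, 19, 18, 10, 3]
Machine loads after assignment: [21, 23, 37, 29]
LPT makespan = 37
Lower bound = max(max_job, ceil(total/4)) = max(21, 28) = 28
Ratio = 37 / 28 = 1.3214

1.3214


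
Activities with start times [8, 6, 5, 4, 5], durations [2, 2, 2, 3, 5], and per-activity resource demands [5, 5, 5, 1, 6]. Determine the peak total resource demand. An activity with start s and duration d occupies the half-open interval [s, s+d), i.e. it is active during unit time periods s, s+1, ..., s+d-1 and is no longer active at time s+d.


Each activity i is active on [start_i, start_i + duration_i).
Compute total resource usage per time slot:
  t=0: active resources = [], total = 0
  t=1: active resources = [], total = 0
  t=2: active resources = [], total = 0
  t=3: active resources = [], total = 0
  t=4: active resources = [1], total = 1
  t=5: active resources = [5, 1, 6], total = 12
  t=6: active resources = [5, 5, 1, 6], total = 17
  t=7: active resources = [5, 6], total = 11
  t=8: active resources = [5, 6], total = 11
  t=9: active resources = [5, 6], total = 11
Peak resource demand = 17

17


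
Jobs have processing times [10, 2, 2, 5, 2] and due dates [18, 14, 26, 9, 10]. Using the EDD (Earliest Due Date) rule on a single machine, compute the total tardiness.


Sort by due date (EDD order): [(5, 9), (2, 10), (2, 14), (10, 18), (2, 26)]
Compute completion times and tardiness:
  Job 1: p=5, d=9, C=5, tardiness=max(0,5-9)=0
  Job 2: p=2, d=10, C=7, tardiness=max(0,7-10)=0
  Job 3: p=2, d=14, C=9, tardiness=max(0,9-14)=0
  Job 4: p=10, d=18, C=19, tardiness=max(0,19-18)=1
  Job 5: p=2, d=26, C=21, tardiness=max(0,21-26)=0
Total tardiness = 1

1


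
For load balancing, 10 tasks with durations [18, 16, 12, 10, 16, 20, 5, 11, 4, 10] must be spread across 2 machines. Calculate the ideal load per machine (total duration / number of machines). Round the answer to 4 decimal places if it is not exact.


Total processing time = 18 + 16 + 12 + 10 + 16 + 20 + 5 + 11 + 4 + 10 = 122
Number of machines = 2
Ideal balanced load = 122 / 2 = 61.0

61.0


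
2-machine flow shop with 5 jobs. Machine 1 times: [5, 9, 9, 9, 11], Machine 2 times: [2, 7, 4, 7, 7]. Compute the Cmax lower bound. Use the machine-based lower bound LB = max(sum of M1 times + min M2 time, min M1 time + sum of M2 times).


LB1 = sum(M1 times) + min(M2 times) = 43 + 2 = 45
LB2 = min(M1 times) + sum(M2 times) = 5 + 27 = 32
Lower bound = max(LB1, LB2) = max(45, 32) = 45

45


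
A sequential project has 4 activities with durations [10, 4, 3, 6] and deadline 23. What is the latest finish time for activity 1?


LF(activity 1) = deadline - sum of successor durations
Successors: activities 2 through 4 with durations [4, 3, 6]
Sum of successor durations = 13
LF = 23 - 13 = 10

10


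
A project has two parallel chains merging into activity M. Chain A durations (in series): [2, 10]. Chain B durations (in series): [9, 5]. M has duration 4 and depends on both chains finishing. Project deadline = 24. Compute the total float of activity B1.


Forward pass: ES(B1) = sum of predecessors on chain B = 0
EF = ES + duration = 0 + 9 = 9
Backward pass: LF(M) = deadline = 24; LS(M) = 24 - 4 = 20
LF(B1) = LS(M) - sum(successors on chain B) = 20 - 5 = 15
LS = LF - duration = 15 - 9 = 6
Total float = LS - ES = 6 - 0 = 6

6


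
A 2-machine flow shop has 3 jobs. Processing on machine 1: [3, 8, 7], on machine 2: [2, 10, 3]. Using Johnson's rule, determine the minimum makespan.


Apply Johnson's rule:
  Group 1 (a <= b): [(2, 8, 10)]
  Group 2 (a > b): [(3, 7, 3), (1, 3, 2)]
Optimal job order: [2, 3, 1]
Schedule:
  Job 2: M1 done at 8, M2 done at 18
  Job 3: M1 done at 15, M2 done at 21
  Job 1: M1 done at 18, M2 done at 23
Makespan = 23

23


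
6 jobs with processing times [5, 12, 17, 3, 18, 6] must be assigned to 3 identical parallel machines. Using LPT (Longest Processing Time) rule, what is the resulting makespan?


Sort jobs in decreasing order (LPT): [18, 17, 12, 6, 5, 3]
Assign each job to the least loaded machine:
  Machine 1: jobs [18, 3], load = 21
  Machine 2: jobs [17, 5], load = 22
  Machine 3: jobs [12, 6], load = 18
Makespan = max load = 22

22


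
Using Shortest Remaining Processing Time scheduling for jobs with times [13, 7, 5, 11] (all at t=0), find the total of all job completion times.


Since all jobs arrive at t=0, SRPT equals SPT ordering.
SPT order: [5, 7, 11, 13]
Completion times:
  Job 1: p=5, C=5
  Job 2: p=7, C=12
  Job 3: p=11, C=23
  Job 4: p=13, C=36
Total completion time = 5 + 12 + 23 + 36 = 76

76


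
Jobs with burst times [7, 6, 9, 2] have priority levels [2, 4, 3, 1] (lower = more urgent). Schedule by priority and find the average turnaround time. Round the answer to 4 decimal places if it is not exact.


Sort by priority (ascending = highest first):
Order: [(1, 2), (2, 7), (3, 9), (4, 6)]
Completion times:
  Priority 1, burst=2, C=2
  Priority 2, burst=7, C=9
  Priority 3, burst=9, C=18
  Priority 4, burst=6, C=24
Average turnaround = 53/4 = 13.25

13.25


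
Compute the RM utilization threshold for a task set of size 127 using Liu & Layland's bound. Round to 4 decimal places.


Compute 2^(1/127) = 1.0054727730
Subtract 1: 1.0054727730 - 1 = 0.0054727730
Multiply by n: 127 * 0.0054727730 = 0.6950421710
Round to 4 dp: 0.6950

0.6950


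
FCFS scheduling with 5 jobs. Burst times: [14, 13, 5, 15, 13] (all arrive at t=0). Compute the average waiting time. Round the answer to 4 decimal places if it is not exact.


FCFS order (as given): [14, 13, 5, 15, 13]
Waiting times:
  Job 1: wait = 0
  Job 2: wait = 14
  Job 3: wait = 27
  Job 4: wait = 32
  Job 5: wait = 47
Sum of waiting times = 120
Average waiting time = 120/5 = 24.0

24.0


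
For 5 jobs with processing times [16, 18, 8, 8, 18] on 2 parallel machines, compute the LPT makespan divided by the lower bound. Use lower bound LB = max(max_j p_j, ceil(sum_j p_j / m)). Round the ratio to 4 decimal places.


LPT order: [18, 18, 16, 8, 8]
Machine loads after assignment: [34, 34]
LPT makespan = 34
Lower bound = max(max_job, ceil(total/2)) = max(18, 34) = 34
Ratio = 34 / 34 = 1.0

1.0


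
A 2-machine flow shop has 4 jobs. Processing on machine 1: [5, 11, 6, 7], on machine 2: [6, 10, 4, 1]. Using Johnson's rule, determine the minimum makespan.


Apply Johnson's rule:
  Group 1 (a <= b): [(1, 5, 6)]
  Group 2 (a > b): [(2, 11, 10), (3, 6, 4), (4, 7, 1)]
Optimal job order: [1, 2, 3, 4]
Schedule:
  Job 1: M1 done at 5, M2 done at 11
  Job 2: M1 done at 16, M2 done at 26
  Job 3: M1 done at 22, M2 done at 30
  Job 4: M1 done at 29, M2 done at 31
Makespan = 31

31


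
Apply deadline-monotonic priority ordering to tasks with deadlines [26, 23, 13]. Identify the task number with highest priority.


Sort tasks by relative deadline (ascending):
  Task 3: deadline = 13
  Task 2: deadline = 23
  Task 1: deadline = 26
Priority order (highest first): [3, 2, 1]
Highest priority task = 3

3


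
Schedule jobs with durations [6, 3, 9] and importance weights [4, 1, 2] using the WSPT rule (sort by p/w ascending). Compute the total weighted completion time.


Compute p/w ratios and sort ascending (WSPT): [(6, 4), (3, 1), (9, 2)]
Compute weighted completion times:
  Job (p=6,w=4): C=6, w*C=4*6=24
  Job (p=3,w=1): C=9, w*C=1*9=9
  Job (p=9,w=2): C=18, w*C=2*18=36
Total weighted completion time = 69

69


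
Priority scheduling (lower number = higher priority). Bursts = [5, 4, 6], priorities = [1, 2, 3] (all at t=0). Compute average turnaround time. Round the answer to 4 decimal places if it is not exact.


Sort by priority (ascending = highest first):
Order: [(1, 5), (2, 4), (3, 6)]
Completion times:
  Priority 1, burst=5, C=5
  Priority 2, burst=4, C=9
  Priority 3, burst=6, C=15
Average turnaround = 29/3 = 9.6667

9.6667


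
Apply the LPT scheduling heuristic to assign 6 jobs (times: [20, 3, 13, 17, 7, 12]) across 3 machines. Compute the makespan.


Sort jobs in decreasing order (LPT): [20, 17, 13, 12, 7, 3]
Assign each job to the least loaded machine:
  Machine 1: jobs [20, 3], load = 23
  Machine 2: jobs [17, 7], load = 24
  Machine 3: jobs [13, 12], load = 25
Makespan = max load = 25

25


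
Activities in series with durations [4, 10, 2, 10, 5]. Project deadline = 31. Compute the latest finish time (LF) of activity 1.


LF(activity 1) = deadline - sum of successor durations
Successors: activities 2 through 5 with durations [10, 2, 10, 5]
Sum of successor durations = 27
LF = 31 - 27 = 4

4


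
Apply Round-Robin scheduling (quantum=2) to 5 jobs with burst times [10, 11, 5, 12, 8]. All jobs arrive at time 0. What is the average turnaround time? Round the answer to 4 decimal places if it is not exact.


Time quantum = 2
Execution trace:
  J1 runs 2 units, time = 2
  J2 runs 2 units, time = 4
  J3 runs 2 units, time = 6
  J4 runs 2 units, time = 8
  J5 runs 2 units, time = 10
  J1 runs 2 units, time = 12
  J2 runs 2 units, time = 14
  J3 runs 2 units, time = 16
  J4 runs 2 units, time = 18
  J5 runs 2 units, time = 20
  J1 runs 2 units, time = 22
  J2 runs 2 units, time = 24
  J3 runs 1 units, time = 25
  J4 runs 2 units, time = 27
  J5 runs 2 units, time = 29
  J1 runs 2 units, time = 31
  J2 runs 2 units, time = 33
  J4 runs 2 units, time = 35
  J5 runs 2 units, time = 37
  J1 runs 2 units, time = 39
  J2 runs 2 units, time = 41
  J4 runs 2 units, time = 43
  J2 runs 1 units, time = 44
  J4 runs 2 units, time = 46
Finish times: [39, 44, 25, 46, 37]
Average turnaround = 191/5 = 38.2

38.2


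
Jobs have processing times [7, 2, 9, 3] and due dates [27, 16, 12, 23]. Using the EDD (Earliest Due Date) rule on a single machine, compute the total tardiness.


Sort by due date (EDD order): [(9, 12), (2, 16), (3, 23), (7, 27)]
Compute completion times and tardiness:
  Job 1: p=9, d=12, C=9, tardiness=max(0,9-12)=0
  Job 2: p=2, d=16, C=11, tardiness=max(0,11-16)=0
  Job 3: p=3, d=23, C=14, tardiness=max(0,14-23)=0
  Job 4: p=7, d=27, C=21, tardiness=max(0,21-27)=0
Total tardiness = 0

0


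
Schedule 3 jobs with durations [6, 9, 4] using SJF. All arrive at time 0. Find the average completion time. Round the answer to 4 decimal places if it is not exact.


SJF order (ascending): [4, 6, 9]
Completion times:
  Job 1: burst=4, C=4
  Job 2: burst=6, C=10
  Job 3: burst=9, C=19
Average completion = 33/3 = 11.0

11.0


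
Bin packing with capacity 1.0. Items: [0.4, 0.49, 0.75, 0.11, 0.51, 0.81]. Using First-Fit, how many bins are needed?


Place items sequentially using First-Fit:
  Item 0.4 -> new Bin 1
  Item 0.49 -> Bin 1 (now 0.89)
  Item 0.75 -> new Bin 2
  Item 0.11 -> Bin 1 (now 1.0)
  Item 0.51 -> new Bin 3
  Item 0.81 -> new Bin 4
Total bins used = 4

4


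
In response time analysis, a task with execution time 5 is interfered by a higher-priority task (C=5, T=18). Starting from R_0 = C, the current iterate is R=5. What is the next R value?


R_next = C + ceil(R_prev / T_hp) * C_hp
ceil(5 / 18) = ceil(0.2778) = 1
Interference = 1 * 5 = 5
R_next = 5 + 5 = 10

10


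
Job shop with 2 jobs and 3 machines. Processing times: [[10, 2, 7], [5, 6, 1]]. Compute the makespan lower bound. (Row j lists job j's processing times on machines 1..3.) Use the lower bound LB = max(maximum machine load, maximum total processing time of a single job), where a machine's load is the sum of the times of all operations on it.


Machine loads:
  Machine 1: 10 + 5 = 15
  Machine 2: 2 + 6 = 8
  Machine 3: 7 + 1 = 8
Max machine load = 15
Job totals:
  Job 1: 19
  Job 2: 12
Max job total = 19
Lower bound = max(15, 19) = 19

19


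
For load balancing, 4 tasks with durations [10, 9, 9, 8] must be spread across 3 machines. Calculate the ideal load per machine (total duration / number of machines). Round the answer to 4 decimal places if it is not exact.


Total processing time = 10 + 9 + 9 + 8 = 36
Number of machines = 3
Ideal balanced load = 36 / 3 = 12.0

12.0


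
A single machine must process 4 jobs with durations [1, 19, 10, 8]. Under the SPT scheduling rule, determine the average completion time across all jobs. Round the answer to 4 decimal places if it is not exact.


Sort jobs by processing time (SPT order): [1, 8, 10, 19]
Compute completion times sequentially:
  Job 1: processing = 1, completes at 1
  Job 2: processing = 8, completes at 9
  Job 3: processing = 10, completes at 19
  Job 4: processing = 19, completes at 38
Sum of completion times = 67
Average completion time = 67/4 = 16.75

16.75


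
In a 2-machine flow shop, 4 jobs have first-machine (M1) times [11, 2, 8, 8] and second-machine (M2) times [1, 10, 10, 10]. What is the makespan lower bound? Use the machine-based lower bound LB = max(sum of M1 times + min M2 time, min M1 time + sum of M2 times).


LB1 = sum(M1 times) + min(M2 times) = 29 + 1 = 30
LB2 = min(M1 times) + sum(M2 times) = 2 + 31 = 33
Lower bound = max(LB1, LB2) = max(30, 33) = 33

33


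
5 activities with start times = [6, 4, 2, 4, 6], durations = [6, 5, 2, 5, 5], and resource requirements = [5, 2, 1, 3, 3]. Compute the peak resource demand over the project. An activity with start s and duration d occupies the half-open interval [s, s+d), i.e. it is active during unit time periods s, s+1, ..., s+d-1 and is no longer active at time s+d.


Each activity i is active on [start_i, start_i + duration_i).
Compute total resource usage per time slot:
  t=0: active resources = [], total = 0
  t=1: active resources = [], total = 0
  t=2: active resources = [1], total = 1
  t=3: active resources = [1], total = 1
  t=4: active resources = [2, 3], total = 5
  t=5: active resources = [2, 3], total = 5
  t=6: active resources = [5, 2, 3, 3], total = 13
  t=7: active resources = [5, 2, 3, 3], total = 13
  t=8: active resources = [5, 2, 3, 3], total = 13
  t=9: active resources = [5, 3], total = 8
  t=10: active resources = [5, 3], total = 8
  t=11: active resources = [5], total = 5
Peak resource demand = 13

13


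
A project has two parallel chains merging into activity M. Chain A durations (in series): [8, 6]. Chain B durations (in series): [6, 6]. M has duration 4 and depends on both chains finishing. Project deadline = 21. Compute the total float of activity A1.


Forward pass: ES(A1) = sum of predecessors on chain A = 0
EF = ES + duration = 0 + 8 = 8
Backward pass: LF(M) = deadline = 21; LS(M) = 21 - 4 = 17
LF(A1) = LS(M) - sum(successors on chain A) = 17 - 6 = 11
LS = LF - duration = 11 - 8 = 3
Total float = LS - ES = 3 - 0 = 3

3


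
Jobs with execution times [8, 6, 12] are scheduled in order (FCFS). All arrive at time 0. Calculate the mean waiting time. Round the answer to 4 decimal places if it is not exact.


FCFS order (as given): [8, 6, 12]
Waiting times:
  Job 1: wait = 0
  Job 2: wait = 8
  Job 3: wait = 14
Sum of waiting times = 22
Average waiting time = 22/3 = 7.3333

7.3333


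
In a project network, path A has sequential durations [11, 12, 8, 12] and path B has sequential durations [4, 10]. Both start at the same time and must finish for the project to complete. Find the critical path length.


Path A total = 11 + 12 + 8 + 12 = 43
Path B total = 4 + 10 = 14
Critical path = longest path = max(43, 14) = 43

43


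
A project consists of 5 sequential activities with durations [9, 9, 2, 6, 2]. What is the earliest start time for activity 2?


Activity 2 starts after activities 1 through 1 complete.
Predecessor durations: [9]
ES = 9 = 9

9


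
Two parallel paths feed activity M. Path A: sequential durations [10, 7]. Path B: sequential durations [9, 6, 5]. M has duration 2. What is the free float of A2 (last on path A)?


ES(A2) = sum of predecessors on chain A = 10
EF(A2) = ES + duration = 10 + 7 = 17
Successor of A2 is M. ES(M) = max(sum(A), sum(B)) = max(17, 20) = 20
Free float = ES(successor) - EF(current) = 20 - 17 = 3

3


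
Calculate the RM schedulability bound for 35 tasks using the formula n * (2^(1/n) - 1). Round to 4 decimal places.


Compute 2^(1/35) = 1.0200016094
Subtract 1: 1.0200016094 - 1 = 0.0200016094
Multiply by n: 35 * 0.0200016094 = 0.7000563290
Round to 4 dp: 0.7001

0.7001


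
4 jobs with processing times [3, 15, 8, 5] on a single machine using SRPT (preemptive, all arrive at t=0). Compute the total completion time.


Since all jobs arrive at t=0, SRPT equals SPT ordering.
SPT order: [3, 5, 8, 15]
Completion times:
  Job 1: p=3, C=3
  Job 2: p=5, C=8
  Job 3: p=8, C=16
  Job 4: p=15, C=31
Total completion time = 3 + 8 + 16 + 31 = 58

58


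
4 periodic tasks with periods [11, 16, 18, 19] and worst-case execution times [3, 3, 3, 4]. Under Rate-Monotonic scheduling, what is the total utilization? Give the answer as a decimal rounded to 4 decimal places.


Compute individual utilizations (exact fractions):
  Task 1: C/T = 3/11 (approx. 0.2727)
  Task 2: C/T = 3/16 (approx. 0.1875)
  Task 3: C/T = 3/18 = 1/6 (approx. 0.1667)
  Task 4: C/T = 4/19 (approx. 0.2105)
Total utilization U = 3/11 + 3/16 + 1/6 + 4/19 = 8401/10032
Rounded to 4 decimal places: U = 0.8374
RM (Liu & Layland) bound for 4 tasks = 0.756828; compare with U = 8401/10032 (approx. 0.837420)
bound < U <= 1, so the RM sufficient condition is not met (inconclusive; an exact test such as response-time analysis is needed).

0.8374


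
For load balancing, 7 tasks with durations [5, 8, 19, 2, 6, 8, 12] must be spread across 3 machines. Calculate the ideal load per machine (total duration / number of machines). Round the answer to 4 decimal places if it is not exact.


Total processing time = 5 + 8 + 19 + 2 + 6 + 8 + 12 = 60
Number of machines = 3
Ideal balanced load = 60 / 3 = 20.0

20.0


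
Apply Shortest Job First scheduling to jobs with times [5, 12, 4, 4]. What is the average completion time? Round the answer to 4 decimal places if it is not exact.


SJF order (ascending): [4, 4, 5, 12]
Completion times:
  Job 1: burst=4, C=4
  Job 2: burst=4, C=8
  Job 3: burst=5, C=13
  Job 4: burst=12, C=25
Average completion = 50/4 = 12.5

12.5


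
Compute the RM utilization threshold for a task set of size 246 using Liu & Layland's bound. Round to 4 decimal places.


Compute 2^(1/246) = 1.0028216448
Subtract 1: 1.0028216448 - 1 = 0.0028216448
Multiply by n: 246 * 0.0028216448 = 0.6941246208
Round to 4 dp: 0.6941

0.6941


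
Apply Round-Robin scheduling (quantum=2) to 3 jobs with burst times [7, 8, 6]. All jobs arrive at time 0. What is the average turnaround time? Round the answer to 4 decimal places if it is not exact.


Time quantum = 2
Execution trace:
  J1 runs 2 units, time = 2
  J2 runs 2 units, time = 4
  J3 runs 2 units, time = 6
  J1 runs 2 units, time = 8
  J2 runs 2 units, time = 10
  J3 runs 2 units, time = 12
  J1 runs 2 units, time = 14
  J2 runs 2 units, time = 16
  J3 runs 2 units, time = 18
  J1 runs 1 units, time = 19
  J2 runs 2 units, time = 21
Finish times: [19, 21, 18]
Average turnaround = 58/3 = 19.3333

19.3333


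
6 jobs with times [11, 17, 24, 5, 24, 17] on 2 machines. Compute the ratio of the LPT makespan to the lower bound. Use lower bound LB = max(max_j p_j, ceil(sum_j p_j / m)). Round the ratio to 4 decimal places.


LPT order: [24, 24, 17, 17, 11, 5]
Machine loads after assignment: [52, 46]
LPT makespan = 52
Lower bound = max(max_job, ceil(total/2)) = max(24, 49) = 49
Ratio = 52 / 49 = 1.0612

1.0612


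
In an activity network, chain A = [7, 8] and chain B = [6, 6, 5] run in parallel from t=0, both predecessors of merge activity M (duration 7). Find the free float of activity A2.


ES(A2) = sum of predecessors on chain A = 7
EF(A2) = ES + duration = 7 + 8 = 15
Successor of A2 is M. ES(M) = max(sum(A), sum(B)) = max(15, 17) = 17
Free float = ES(successor) - EF(current) = 17 - 15 = 2

2


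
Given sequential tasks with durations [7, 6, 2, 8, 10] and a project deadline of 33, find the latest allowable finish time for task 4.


LF(activity 4) = deadline - sum of successor durations
Successors: activities 5 through 5 with durations [10]
Sum of successor durations = 10
LF = 33 - 10 = 23

23


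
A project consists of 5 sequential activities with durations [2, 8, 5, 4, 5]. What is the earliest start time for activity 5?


Activity 5 starts after activities 1 through 4 complete.
Predecessor durations: [2, 8, 5, 4]
ES = 2 + 8 + 5 + 4 = 19

19


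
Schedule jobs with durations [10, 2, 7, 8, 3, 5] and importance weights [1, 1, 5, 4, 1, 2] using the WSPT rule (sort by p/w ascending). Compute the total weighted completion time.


Compute p/w ratios and sort ascending (WSPT): [(7, 5), (2, 1), (8, 4), (5, 2), (3, 1), (10, 1)]
Compute weighted completion times:
  Job (p=7,w=5): C=7, w*C=5*7=35
  Job (p=2,w=1): C=9, w*C=1*9=9
  Job (p=8,w=4): C=17, w*C=4*17=68
  Job (p=5,w=2): C=22, w*C=2*22=44
  Job (p=3,w=1): C=25, w*C=1*25=25
  Job (p=10,w=1): C=35, w*C=1*35=35
Total weighted completion time = 216

216


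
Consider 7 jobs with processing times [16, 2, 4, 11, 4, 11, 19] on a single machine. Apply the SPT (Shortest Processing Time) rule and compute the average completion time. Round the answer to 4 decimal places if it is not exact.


Sort jobs by processing time (SPT order): [2, 4, 4, 11, 11, 16, 19]
Compute completion times sequentially:
  Job 1: processing = 2, completes at 2
  Job 2: processing = 4, completes at 6
  Job 3: processing = 4, completes at 10
  Job 4: processing = 11, completes at 21
  Job 5: processing = 11, completes at 32
  Job 6: processing = 16, completes at 48
  Job 7: processing = 19, completes at 67
Sum of completion times = 186
Average completion time = 186/7 = 26.5714

26.5714


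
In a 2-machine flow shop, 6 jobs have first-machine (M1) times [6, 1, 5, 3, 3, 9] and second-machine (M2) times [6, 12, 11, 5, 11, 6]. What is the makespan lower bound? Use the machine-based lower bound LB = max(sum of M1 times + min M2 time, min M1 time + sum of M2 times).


LB1 = sum(M1 times) + min(M2 times) = 27 + 5 = 32
LB2 = min(M1 times) + sum(M2 times) = 1 + 51 = 52
Lower bound = max(LB1, LB2) = max(32, 52) = 52

52


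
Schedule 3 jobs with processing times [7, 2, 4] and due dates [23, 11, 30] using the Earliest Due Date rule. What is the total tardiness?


Sort by due date (EDD order): [(2, 11), (7, 23), (4, 30)]
Compute completion times and tardiness:
  Job 1: p=2, d=11, C=2, tardiness=max(0,2-11)=0
  Job 2: p=7, d=23, C=9, tardiness=max(0,9-23)=0
  Job 3: p=4, d=30, C=13, tardiness=max(0,13-30)=0
Total tardiness = 0

0


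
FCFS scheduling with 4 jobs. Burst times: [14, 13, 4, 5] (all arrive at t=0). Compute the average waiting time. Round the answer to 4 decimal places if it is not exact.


FCFS order (as given): [14, 13, 4, 5]
Waiting times:
  Job 1: wait = 0
  Job 2: wait = 14
  Job 3: wait = 27
  Job 4: wait = 31
Sum of waiting times = 72
Average waiting time = 72/4 = 18.0

18.0


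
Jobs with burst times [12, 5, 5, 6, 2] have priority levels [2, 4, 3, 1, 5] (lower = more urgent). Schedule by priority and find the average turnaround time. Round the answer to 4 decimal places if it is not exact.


Sort by priority (ascending = highest first):
Order: [(1, 6), (2, 12), (3, 5), (4, 5), (5, 2)]
Completion times:
  Priority 1, burst=6, C=6
  Priority 2, burst=12, C=18
  Priority 3, burst=5, C=23
  Priority 4, burst=5, C=28
  Priority 5, burst=2, C=30
Average turnaround = 105/5 = 21.0

21.0


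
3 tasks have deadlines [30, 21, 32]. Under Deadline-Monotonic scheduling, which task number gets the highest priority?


Sort tasks by relative deadline (ascending):
  Task 2: deadline = 21
  Task 1: deadline = 30
  Task 3: deadline = 32
Priority order (highest first): [2, 1, 3]
Highest priority task = 2

2


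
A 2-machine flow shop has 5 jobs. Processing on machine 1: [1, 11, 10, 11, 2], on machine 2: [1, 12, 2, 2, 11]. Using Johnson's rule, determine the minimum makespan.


Apply Johnson's rule:
  Group 1 (a <= b): [(1, 1, 1), (5, 2, 11), (2, 11, 12)]
  Group 2 (a > b): [(3, 10, 2), (4, 11, 2)]
Optimal job order: [1, 5, 2, 3, 4]
Schedule:
  Job 1: M1 done at 1, M2 done at 2
  Job 5: M1 done at 3, M2 done at 14
  Job 2: M1 done at 14, M2 done at 26
  Job 3: M1 done at 24, M2 done at 28
  Job 4: M1 done at 35, M2 done at 37
Makespan = 37

37


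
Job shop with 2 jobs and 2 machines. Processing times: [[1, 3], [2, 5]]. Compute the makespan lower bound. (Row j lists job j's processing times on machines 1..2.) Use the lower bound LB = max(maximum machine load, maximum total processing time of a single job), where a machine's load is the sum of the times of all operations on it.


Machine loads:
  Machine 1: 1 + 2 = 3
  Machine 2: 3 + 5 = 8
Max machine load = 8
Job totals:
  Job 1: 4
  Job 2: 7
Max job total = 7
Lower bound = max(8, 7) = 8

8


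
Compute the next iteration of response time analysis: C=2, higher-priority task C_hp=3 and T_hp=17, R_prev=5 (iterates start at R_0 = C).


R_next = C + ceil(R_prev / T_hp) * C_hp
ceil(5 / 17) = ceil(0.2941) = 1
Interference = 1 * 3 = 3
R_next = 2 + 3 = 5
R_next = R_prev, so the iteration has converged (response time = 5).

5


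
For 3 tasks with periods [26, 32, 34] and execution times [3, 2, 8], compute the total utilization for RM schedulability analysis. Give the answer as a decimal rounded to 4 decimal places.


Compute individual utilizations (exact fractions):
  Task 1: C/T = 3/26 (approx. 0.1154)
  Task 2: C/T = 2/32 = 1/16 (approx. 0.0625)
  Task 3: C/T = 8/34 = 4/17 (approx. 0.2353)
Total utilization U = 3/26 + 1/16 + 4/17 = 1461/3536
Rounded to 4 decimal places: U = 0.4132
RM (Liu & Layland) bound for 3 tasks = 0.779763; compare with U = 1461/3536 (approx. 0.413179)
U <= bound, so schedulable by RM sufficient condition.

0.4132


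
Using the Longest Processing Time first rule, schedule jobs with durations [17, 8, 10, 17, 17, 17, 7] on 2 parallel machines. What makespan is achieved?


Sort jobs in decreasing order (LPT): [17, 17, 17, 17, 10, 8, 7]
Assign each job to the least loaded machine:
  Machine 1: jobs [17, 17, 10], load = 44
  Machine 2: jobs [17, 17, 8, 7], load = 49
Makespan = max load = 49

49


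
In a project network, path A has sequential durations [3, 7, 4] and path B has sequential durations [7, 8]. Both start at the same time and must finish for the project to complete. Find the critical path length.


Path A total = 3 + 7 + 4 = 14
Path B total = 7 + 8 = 15
Critical path = longest path = max(14, 15) = 15

15


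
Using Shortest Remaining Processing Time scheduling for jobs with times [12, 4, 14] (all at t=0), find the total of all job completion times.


Since all jobs arrive at t=0, SRPT equals SPT ordering.
SPT order: [4, 12, 14]
Completion times:
  Job 1: p=4, C=4
  Job 2: p=12, C=16
  Job 3: p=14, C=30
Total completion time = 4 + 16 + 30 = 50

50


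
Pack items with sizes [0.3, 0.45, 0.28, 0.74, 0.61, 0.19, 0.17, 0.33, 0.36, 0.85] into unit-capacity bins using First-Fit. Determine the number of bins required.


Place items sequentially using First-Fit:
  Item 0.3 -> new Bin 1
  Item 0.45 -> Bin 1 (now 0.75)
  Item 0.28 -> new Bin 2
  Item 0.74 -> new Bin 3
  Item 0.61 -> Bin 2 (now 0.89)
  Item 0.19 -> Bin 1 (now 0.94)
  Item 0.17 -> Bin 3 (now 0.91)
  Item 0.33 -> new Bin 4
  Item 0.36 -> Bin 4 (now 0.69)
  Item 0.85 -> new Bin 5
Total bins used = 5

5


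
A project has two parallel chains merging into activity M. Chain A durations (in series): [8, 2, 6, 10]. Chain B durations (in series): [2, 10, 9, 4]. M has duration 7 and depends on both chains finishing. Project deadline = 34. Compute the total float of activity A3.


Forward pass: ES(A3) = sum of predecessors on chain A = 10
EF = ES + duration = 10 + 6 = 16
Backward pass: LF(M) = deadline = 34; LS(M) = 34 - 7 = 27
LF(A3) = LS(M) - sum(successors on chain A) = 27 - 10 = 17
LS = LF - duration = 17 - 6 = 11
Total float = LS - ES = 11 - 10 = 1

1


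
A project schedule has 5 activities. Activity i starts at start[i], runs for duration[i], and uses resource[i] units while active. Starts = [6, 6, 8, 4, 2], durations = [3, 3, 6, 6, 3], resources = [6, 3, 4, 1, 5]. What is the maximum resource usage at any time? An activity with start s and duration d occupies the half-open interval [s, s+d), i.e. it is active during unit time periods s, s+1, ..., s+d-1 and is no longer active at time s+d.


Each activity i is active on [start_i, start_i + duration_i).
Compute total resource usage per time slot:
  t=0: active resources = [], total = 0
  t=1: active resources = [], total = 0
  t=2: active resources = [5], total = 5
  t=3: active resources = [5], total = 5
  t=4: active resources = [1, 5], total = 6
  t=5: active resources = [1], total = 1
  t=6: active resources = [6, 3, 1], total = 10
  t=7: active resources = [6, 3, 1], total = 10
  t=8: active resources = [6, 3, 4, 1], total = 14
  t=9: active resources = [4, 1], total = 5
  t=10: active resources = [4], total = 4
  t=11: active resources = [4], total = 4
  t=12: active resources = [4], total = 4
  t=13: active resources = [4], total = 4
Peak resource demand = 14

14


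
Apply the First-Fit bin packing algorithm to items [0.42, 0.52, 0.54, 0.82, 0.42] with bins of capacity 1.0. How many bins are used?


Place items sequentially using First-Fit:
  Item 0.42 -> new Bin 1
  Item 0.52 -> Bin 1 (now 0.94)
  Item 0.54 -> new Bin 2
  Item 0.82 -> new Bin 3
  Item 0.42 -> Bin 2 (now 0.96)
Total bins used = 3

3
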